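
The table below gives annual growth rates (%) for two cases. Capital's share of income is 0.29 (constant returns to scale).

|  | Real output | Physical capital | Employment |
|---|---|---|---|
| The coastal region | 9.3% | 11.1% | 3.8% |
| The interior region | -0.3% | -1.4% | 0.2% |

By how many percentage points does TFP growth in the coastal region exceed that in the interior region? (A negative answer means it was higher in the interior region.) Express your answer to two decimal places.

3.42 percentage points

Labor's share = 1 − 0.29 = 0.71.
The coastal region: TFP = 9.3 − 3.219 − 2.698 = 3.383%.
The interior region: TFP = -0.3 + 0.406 − 0.142 = -0.036%.
Difference = 3.383 − (-0.036) = 3.419 pp.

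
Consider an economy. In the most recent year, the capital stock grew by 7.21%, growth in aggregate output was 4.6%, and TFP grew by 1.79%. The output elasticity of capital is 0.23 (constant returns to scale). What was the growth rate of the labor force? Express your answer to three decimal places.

Labor's share = 1 − 0.23 = 0.77.
gY = gA + 0.23×7.21 + 0.77×g.
0.77×g = 4.6 − 1.79 − 1.6583 = 1.1517.
g = 1.1517 / 0.77 = 1.49571%.

1.496%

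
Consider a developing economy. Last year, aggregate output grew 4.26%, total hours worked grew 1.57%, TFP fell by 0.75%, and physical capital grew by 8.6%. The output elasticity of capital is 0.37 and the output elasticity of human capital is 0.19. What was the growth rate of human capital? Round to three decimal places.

Labor's share = 1 − 0.37 − 0.19 = 0.44.
gY = gA + 0.37×8.6 + 0.44×1.57 + 0.19×g.
0.19×g = 4.26 + 0.75 − 3.8728 = 1.1372.
g = 1.1372 / 0.19 = 5.98526%.

5.985%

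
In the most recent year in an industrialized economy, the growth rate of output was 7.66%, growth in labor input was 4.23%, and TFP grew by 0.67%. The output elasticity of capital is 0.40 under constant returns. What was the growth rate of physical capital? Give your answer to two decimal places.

Labor's share = 1 − 0.4 = 0.6.
gY = gA + 0.6×4.23 + 0.4×g.
0.4×g = 7.66 − 0.67 − 2.538 = 4.452.
g = 4.452 / 0.4 = 11.13%.

11.13%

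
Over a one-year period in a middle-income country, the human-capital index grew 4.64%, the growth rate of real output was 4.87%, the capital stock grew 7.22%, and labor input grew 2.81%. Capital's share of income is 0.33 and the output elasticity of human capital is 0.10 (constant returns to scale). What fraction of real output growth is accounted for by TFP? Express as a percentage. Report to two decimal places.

8.66%

Labor's share = 1 − 0.33 − 0.1 = 0.57.
The capital stock: 0.33 × 7.22 = 2.3826 pp.
The human-capital index: 0.1 × 4.64 = 0.464 pp.
Labor input: 0.57 × 2.81 = 1.6017 pp.
TFP growth = 4.87 − 4.4483 = 0.4217%.
TFP share of growth = 0.4217 / 4.87 × 100 = 8.6591%.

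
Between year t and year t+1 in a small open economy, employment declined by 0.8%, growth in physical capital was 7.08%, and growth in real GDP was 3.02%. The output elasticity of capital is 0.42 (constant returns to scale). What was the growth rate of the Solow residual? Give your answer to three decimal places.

Labor's share = 1 − 0.42 = 0.58.
Physical capital: 0.42 × 7.08 = 2.9736 pp.
Employment: 0.58 × (-0.8) = -0.464 pp.
TFP growth = 3.02 − 2.5096 = 0.5104%.

0.510%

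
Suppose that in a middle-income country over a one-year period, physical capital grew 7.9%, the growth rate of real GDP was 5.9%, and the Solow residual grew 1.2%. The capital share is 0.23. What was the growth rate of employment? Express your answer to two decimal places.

Labor's share = 1 − 0.23 = 0.77.
gY = gA + 0.23×7.9 + 0.77×g.
0.77×g = 5.9 − 1.2 − 1.817 = 2.883.
g = 2.883 / 0.77 = 3.7442%.

3.74%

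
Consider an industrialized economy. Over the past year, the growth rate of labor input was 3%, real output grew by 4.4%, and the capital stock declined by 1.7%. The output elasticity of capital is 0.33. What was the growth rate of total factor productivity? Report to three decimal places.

Labor's share = 1 − 0.33 = 0.67.
The capital stock: 0.33 × (-1.7) = -0.561 pp.
Labor input: 0.67 × 3 = 2.01 pp.
TFP growth = 4.4 − 1.449 = 2.951%.

2.951%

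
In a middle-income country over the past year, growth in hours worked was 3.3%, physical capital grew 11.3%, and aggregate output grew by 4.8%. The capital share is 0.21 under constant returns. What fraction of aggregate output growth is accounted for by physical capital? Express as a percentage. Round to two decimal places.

Physical capital contributed 0.21 × 11.3 = 2.373 pp.
Share of growth = 2.373 / 4.8 × 100 = 49.4375%.

49.44%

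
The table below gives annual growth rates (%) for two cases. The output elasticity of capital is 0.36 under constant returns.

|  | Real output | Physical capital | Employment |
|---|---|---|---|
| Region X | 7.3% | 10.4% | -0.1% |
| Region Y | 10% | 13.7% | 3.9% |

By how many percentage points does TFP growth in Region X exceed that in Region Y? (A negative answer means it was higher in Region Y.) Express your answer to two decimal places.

1.05 percentage points

Labor's share = 1 − 0.36 = 0.64.
Region X: TFP = 7.3 − 3.744 + 0.064 = 3.62%.
Region Y: TFP = 10 − 4.932 − 2.496 = 2.572%.
Difference = 3.62 − (2.572) = 1.048 pp.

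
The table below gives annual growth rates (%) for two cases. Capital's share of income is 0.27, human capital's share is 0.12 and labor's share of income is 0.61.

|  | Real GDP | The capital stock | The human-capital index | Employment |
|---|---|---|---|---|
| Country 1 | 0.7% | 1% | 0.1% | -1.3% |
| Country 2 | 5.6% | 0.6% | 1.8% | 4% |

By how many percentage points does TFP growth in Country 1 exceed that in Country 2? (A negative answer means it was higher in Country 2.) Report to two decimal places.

-1.57 percentage points

Labor's share = 1 − 0.27 − 0.12 = 0.61.
Country 1: TFP = 0.7 − 0.27 − 0.012 + 0.793 = 1.211%.
Country 2: TFP = 5.6 − 0.162 − 0.216 − 2.44 = 2.782%.
Difference = 1.211 − (2.782) = -1.571 pp.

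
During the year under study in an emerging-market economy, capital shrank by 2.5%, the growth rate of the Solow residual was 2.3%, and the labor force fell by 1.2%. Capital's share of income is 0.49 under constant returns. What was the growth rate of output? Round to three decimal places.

Output growth was 0.463%.

Labor's share = 1 − 0.49 = 0.51.
Capital: 0.49 × (-2.5) = -1.225 pp.
The labor force: 0.51 × (-1.2) = -0.612 pp.
Output growth = 2.3 + (-1.837) = 0.463%.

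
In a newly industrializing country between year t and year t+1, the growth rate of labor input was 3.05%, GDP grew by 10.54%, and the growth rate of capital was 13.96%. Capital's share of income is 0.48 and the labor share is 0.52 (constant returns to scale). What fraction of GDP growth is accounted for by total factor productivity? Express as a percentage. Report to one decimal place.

21.4%

Labor's share = 1 − 0.48 = 0.52.
Capital: 0.48 × 13.96 = 6.7008 pp.
Labor input: 0.52 × 3.05 = 1.586 pp.
TFP growth = 10.54 − 8.2868 = 2.2532%.
TFP share of growth = 2.2532 / 10.54 × 100 = 21.378%.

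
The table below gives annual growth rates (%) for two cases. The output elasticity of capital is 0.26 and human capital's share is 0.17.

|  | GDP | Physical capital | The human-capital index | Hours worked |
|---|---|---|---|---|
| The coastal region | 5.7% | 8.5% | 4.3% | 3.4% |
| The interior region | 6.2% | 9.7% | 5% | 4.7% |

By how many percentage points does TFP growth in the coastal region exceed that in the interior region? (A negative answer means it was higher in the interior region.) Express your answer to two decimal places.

0.67 percentage points

Labor's share = 1 − 0.26 − 0.17 = 0.57.
The coastal region: TFP = 5.7 − 2.21 − 0.731 − 1.938 = 0.821%.
The interior region: TFP = 6.2 − 2.522 − 0.85 − 2.679 = 0.149%.
Difference = 0.821 − (0.149) = 0.672 pp.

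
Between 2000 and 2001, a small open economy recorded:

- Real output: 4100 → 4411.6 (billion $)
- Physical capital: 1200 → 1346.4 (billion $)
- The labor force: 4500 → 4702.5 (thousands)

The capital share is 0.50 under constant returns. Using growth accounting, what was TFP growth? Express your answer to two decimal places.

Real output growth = (4411.6 − 4100) / 4100 = 7.6%.
Physical capital growth = (1346.4 − 1200) / 1200 = 12.2%.
The labor force growth = (4702.5 − 4500) / 4500 = 4.5%.
Labor's share = 1 − 0.5 = 0.5.
Physical capital: 0.5 × 12.2 = 6.1 pp.
The labor force: 0.5 × 4.5 = 2.25 pp.
TFP growth = 7.6 − 8.35 = -0.75%.

-0.75%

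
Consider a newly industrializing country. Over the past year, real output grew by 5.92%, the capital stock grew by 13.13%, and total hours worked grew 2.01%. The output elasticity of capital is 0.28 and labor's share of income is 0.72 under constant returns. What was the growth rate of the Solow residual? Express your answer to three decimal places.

Labor's share = 1 − 0.28 = 0.72.
The capital stock: 0.28 × 13.13 = 3.6764 pp.
Total hours worked: 0.72 × 2.01 = 1.4472 pp.
TFP growth = 5.92 − 5.1236 = 0.7964%.

0.796%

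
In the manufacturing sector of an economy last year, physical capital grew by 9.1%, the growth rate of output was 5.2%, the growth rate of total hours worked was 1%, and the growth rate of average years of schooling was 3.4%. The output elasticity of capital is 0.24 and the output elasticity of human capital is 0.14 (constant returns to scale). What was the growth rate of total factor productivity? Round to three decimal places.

1.920%

Labor's share = 1 − 0.24 − 0.14 = 0.62.
Physical capital: 0.24 × 9.1 = 2.184 pp.
Average years of schooling: 0.14 × 3.4 = 0.476 pp.
Total hours worked: 0.62 × 1 = 0.62 pp.
TFP growth = 5.2 − 3.28 = 1.92%.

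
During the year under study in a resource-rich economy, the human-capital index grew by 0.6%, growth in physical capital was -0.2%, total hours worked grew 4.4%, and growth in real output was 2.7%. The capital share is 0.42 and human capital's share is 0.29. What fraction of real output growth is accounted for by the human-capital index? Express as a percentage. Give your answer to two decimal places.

The human-capital index accounted for 6.44% of growth.

The human-capital index contributed 0.29 × 0.6 = 0.174 pp.
Share of growth = 0.174 / 2.7 × 100 = 6.4444%.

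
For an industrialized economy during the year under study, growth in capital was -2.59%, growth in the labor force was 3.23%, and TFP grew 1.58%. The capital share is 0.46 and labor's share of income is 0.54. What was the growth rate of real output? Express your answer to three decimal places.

Labor's share = 1 − 0.46 = 0.54.
Capital: 0.46 × (-2.59) = -1.1914 pp.
The labor force: 0.54 × 3.23 = 1.7442 pp.
Output growth = 1.58 + 0.5528 = 2.1328%.

2.133%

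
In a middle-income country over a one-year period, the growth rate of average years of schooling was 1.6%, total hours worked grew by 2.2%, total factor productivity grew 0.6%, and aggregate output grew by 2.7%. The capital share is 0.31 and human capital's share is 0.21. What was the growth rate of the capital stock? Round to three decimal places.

Labor's share = 1 − 0.31 − 0.21 = 0.48.
gY = gA + 0.21×1.6 + 0.48×2.2 + 0.31×g.
0.31×g = 2.7 − 0.6 − 1.392 = 0.708.
g = 0.708 / 0.31 = 2.28387%.

The capital stock growth was 2.284%.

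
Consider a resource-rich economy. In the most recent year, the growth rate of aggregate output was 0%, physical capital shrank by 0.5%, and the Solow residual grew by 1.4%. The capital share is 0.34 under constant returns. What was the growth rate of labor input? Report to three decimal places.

-1.864%

Labor's share = 1 − 0.34 = 0.66.
gY = gA + 0.34×(-0.5) + 0.66×g.
0.66×g = 0 − 1.4 + 0.17 = -1.23.
g = -1.23 / 0.66 = -1.86364%.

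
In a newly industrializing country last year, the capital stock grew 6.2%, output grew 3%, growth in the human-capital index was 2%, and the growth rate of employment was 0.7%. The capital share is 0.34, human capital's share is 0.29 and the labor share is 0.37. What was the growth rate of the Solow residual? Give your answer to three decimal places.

0.053%

Labor's share = 1 − 0.34 − 0.29 = 0.37.
The capital stock: 0.34 × 6.2 = 2.108 pp.
The human-capital index: 0.29 × 2 = 0.58 pp.
Employment: 0.37 × 0.7 = 0.259 pp.
TFP growth = 3 − 2.947 = 0.053%.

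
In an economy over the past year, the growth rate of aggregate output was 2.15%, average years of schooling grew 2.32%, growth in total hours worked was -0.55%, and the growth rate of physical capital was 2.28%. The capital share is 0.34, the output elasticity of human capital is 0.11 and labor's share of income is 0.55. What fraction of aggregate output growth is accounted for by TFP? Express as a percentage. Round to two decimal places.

TFP accounted for 66.14% of growth.

Labor's share = 1 − 0.34 − 0.11 = 0.55.
Physical capital: 0.34 × 2.28 = 0.7752 pp.
Average years of schooling: 0.11 × 2.32 = 0.2552 pp.
Total hours worked: 0.55 × (-0.55) = -0.3025 pp.
TFP growth = 2.15 − 0.7279 = 1.4221%.
TFP share of growth = 1.4221 / 2.15 × 100 = 66.1442%.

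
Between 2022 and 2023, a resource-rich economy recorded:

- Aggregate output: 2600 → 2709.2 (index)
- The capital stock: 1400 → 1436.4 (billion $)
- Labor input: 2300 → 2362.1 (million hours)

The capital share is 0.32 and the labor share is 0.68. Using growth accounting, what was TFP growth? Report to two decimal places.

Aggregate output growth = (2709.2 − 2600) / 2600 = 4.2%.
The capital stock growth = (1436.4 − 1400) / 1400 = 2.6%.
Labor input growth = (2362.1 − 2300) / 2300 = 2.7%.
Labor's share = 1 − 0.32 = 0.68.
The capital stock: 0.32 × 2.6 = 0.832 pp.
Labor input: 0.68 × 2.7 = 1.836 pp.
TFP growth = 4.2 − 2.668 = 1.532%.

TFP growth was 1.53%.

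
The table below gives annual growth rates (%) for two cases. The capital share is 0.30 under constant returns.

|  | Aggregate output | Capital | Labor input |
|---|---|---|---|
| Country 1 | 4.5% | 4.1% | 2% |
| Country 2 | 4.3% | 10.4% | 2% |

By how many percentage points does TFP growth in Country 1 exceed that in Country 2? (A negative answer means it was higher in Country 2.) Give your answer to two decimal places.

2.09 percentage points

Labor's share = 1 − 0.3 = 0.7.
Country 1: TFP = 4.5 − 1.23 − 1.4 = 1.87%.
Country 2: TFP = 4.3 − 3.12 − 1.4 = -0.22%.
Difference = 1.87 − (-0.22) = 2.09 pp.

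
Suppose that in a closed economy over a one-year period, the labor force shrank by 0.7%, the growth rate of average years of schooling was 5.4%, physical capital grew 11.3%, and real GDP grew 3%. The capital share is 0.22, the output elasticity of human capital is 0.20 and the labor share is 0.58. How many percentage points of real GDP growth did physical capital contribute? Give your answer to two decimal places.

Contribution = share × growth = 0.22 × 11.3 = 2.486 pp.

2.49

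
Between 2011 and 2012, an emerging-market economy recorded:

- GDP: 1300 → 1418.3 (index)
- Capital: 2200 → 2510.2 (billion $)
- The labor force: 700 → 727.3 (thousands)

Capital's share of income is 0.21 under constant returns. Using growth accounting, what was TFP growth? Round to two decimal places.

3.06%

GDP growth = (1418.3 − 1300) / 1300 = 9.1%.
Capital growth = (2510.2 − 2200) / 2200 = 14.1%.
The labor force growth = (727.3 − 700) / 700 = 3.9%.
Labor's share = 1 − 0.21 = 0.79.
Capital: 0.21 × 14.1 = 2.961 pp.
The labor force: 0.79 × 3.9 = 3.081 pp.
TFP growth = 9.1 − 6.042 = 3.058%.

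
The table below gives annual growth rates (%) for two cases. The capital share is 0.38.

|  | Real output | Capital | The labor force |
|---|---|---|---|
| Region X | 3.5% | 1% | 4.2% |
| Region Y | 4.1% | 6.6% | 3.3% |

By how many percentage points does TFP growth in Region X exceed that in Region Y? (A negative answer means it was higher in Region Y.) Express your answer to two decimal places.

Labor's share = 1 − 0.38 = 0.62.
Region X: TFP = 3.5 − 0.38 − 2.604 = 0.516%.
Region Y: TFP = 4.1 − 2.508 − 2.046 = -0.454%.
Difference = 0.516 − (-0.454) = 0.97 pp.

0.97 percentage points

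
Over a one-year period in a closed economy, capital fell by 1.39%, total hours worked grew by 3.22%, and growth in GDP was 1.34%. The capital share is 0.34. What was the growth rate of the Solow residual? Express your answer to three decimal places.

Labor's share = 1 − 0.34 = 0.66.
Capital: 0.34 × (-1.39) = -0.4726 pp.
Total hours worked: 0.66 × 3.22 = 2.1252 pp.
TFP growth = 1.34 − 1.6526 = -0.3126%.

-0.313%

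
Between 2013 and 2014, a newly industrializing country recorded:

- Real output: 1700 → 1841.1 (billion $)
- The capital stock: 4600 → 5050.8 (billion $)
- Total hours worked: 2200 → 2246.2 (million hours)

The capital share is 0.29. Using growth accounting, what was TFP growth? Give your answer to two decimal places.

Real output growth = (1841.1 − 1700) / 1700 = 8.3%.
The capital stock growth = (5050.8 − 4600) / 4600 = 9.8%.
Total hours worked growth = (2246.2 − 2200) / 2200 = 2.1%.
Labor's share = 1 − 0.29 = 0.71.
The capital stock: 0.29 × 9.8 = 2.842 pp.
Total hours worked: 0.71 × 2.1 = 1.491 pp.
TFP growth = 8.3 − 4.333 = 3.967%.

3.97%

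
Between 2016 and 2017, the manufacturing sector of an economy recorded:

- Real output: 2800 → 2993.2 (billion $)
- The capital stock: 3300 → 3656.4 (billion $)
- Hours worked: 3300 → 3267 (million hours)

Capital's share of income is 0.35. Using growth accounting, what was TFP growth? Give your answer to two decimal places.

TFP grew 3.77%.

Real output growth = (2993.2 − 2800) / 2800 = 6.9%.
The capital stock growth = (3656.4 − 3300) / 3300 = 10.8%.
Hours worked growth = (3267 − 3300) / 3300 = -1%.
Labor's share = 1 − 0.35 = 0.65.
The capital stock: 0.35 × 10.8 = 3.78 pp.
Hours worked: 0.65 × (-1) = -0.65 pp.
TFP growth = 6.9 − 3.13 = 3.77%.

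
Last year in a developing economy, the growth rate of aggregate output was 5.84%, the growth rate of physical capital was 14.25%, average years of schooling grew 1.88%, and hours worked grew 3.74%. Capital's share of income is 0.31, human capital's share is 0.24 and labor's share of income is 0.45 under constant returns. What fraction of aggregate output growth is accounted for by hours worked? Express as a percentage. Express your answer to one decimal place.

Hours worked accounted for 28.8% of growth.

Labor's share = 1 − 0.31 − 0.24 = 0.45.
Hours worked contributed 0.45 × 3.74 = 1.683 pp.
Share of growth = 1.683 / 5.84 × 100 = 28.818%.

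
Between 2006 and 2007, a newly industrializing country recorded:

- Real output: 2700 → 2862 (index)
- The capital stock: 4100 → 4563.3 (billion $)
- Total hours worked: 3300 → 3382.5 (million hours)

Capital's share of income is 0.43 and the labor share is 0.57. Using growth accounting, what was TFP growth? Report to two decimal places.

Real output growth = (2862 − 2700) / 2700 = 6%.
The capital stock growth = (4563.3 − 4100) / 4100 = 11.3%.
Total hours worked growth = (3382.5 − 3300) / 3300 = 2.5%.
Labor's share = 1 − 0.43 = 0.57.
The capital stock: 0.43 × 11.3 = 4.859 pp.
Total hours worked: 0.57 × 2.5 = 1.425 pp.
TFP growth = 6 − 6.284 = -0.284%.

-0.28%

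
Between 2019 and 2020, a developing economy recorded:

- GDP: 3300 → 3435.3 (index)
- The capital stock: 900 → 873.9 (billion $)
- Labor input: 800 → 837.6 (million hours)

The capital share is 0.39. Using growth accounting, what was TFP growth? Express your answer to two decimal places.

2.36%

GDP growth = (3435.3 − 3300) / 3300 = 4.1%.
The capital stock growth = (873.9 − 900) / 900 = -2.9%.
Labor input growth = (837.6 − 800) / 800 = 4.7%.
Labor's share = 1 − 0.39 = 0.61.
The capital stock: 0.39 × (-2.9) = -1.131 pp.
Labor input: 0.61 × 4.7 = 2.867 pp.
TFP growth = 4.1 − 1.736 = 2.364%.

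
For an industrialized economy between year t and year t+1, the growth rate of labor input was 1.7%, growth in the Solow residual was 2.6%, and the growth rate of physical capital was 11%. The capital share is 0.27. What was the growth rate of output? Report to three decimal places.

Labor's share = 1 − 0.27 = 0.73.
Physical capital: 0.27 × 11 = 2.97 pp.
Labor input: 0.73 × 1.7 = 1.241 pp.
Output growth = 2.6 + 4.211 = 6.811%.

Output grew 6.811%.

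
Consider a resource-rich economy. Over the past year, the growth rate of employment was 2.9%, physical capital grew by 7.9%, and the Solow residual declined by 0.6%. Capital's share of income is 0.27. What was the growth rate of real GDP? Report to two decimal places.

3.65%

Labor's share = 1 − 0.27 = 0.73.
Physical capital: 0.27 × 7.9 = 2.133 pp.
Employment: 0.73 × 2.9 = 2.117 pp.
Output growth = -0.6 + 4.25 = 3.65%.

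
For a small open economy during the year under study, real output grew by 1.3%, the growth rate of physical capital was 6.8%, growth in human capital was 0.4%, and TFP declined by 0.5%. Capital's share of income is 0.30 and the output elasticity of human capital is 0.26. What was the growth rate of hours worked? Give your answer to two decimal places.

Labor's share = 1 − 0.3 − 0.26 = 0.44.
gY = gA + 0.3×6.8 + 0.26×0.4 + 0.44×g.
0.44×g = 1.3 + 0.5 − 2.144 = -0.344.
g = -0.344 / 0.44 = -0.7818%.

-0.78%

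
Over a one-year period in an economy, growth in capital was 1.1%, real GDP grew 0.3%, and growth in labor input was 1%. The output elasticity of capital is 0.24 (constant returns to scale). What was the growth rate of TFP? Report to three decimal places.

Labor's share = 1 − 0.24 = 0.76.
Capital: 0.24 × 1.1 = 0.264 pp.
Labor input: 0.76 × 1 = 0.76 pp.
TFP growth = 0.3 − 1.024 = -0.724%.

-0.724%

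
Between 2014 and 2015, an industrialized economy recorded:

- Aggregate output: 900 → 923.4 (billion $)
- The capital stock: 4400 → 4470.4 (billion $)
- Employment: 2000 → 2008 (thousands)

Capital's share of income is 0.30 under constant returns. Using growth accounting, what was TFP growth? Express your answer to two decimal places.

1.84%

Aggregate output growth = (923.4 − 900) / 900 = 2.6%.
The capital stock growth = (4470.4 − 4400) / 4400 = 1.6%.
Employment growth = (2008 − 2000) / 2000 = 0.4%.
Labor's share = 1 − 0.3 = 0.7.
The capital stock: 0.3 × 1.6 = 0.48 pp.
Employment: 0.7 × 0.4 = 0.28 pp.
TFP growth = 2.6 − 0.76 = 1.84%.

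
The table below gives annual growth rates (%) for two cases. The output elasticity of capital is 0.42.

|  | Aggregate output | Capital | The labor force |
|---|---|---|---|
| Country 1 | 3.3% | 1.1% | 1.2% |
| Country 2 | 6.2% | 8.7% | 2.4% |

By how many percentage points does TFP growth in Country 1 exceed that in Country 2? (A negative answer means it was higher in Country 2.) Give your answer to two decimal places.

Labor's share = 1 − 0.42 = 0.58.
Country 1: TFP = 3.3 − 0.462 − 0.696 = 2.142%.
Country 2: TFP = 6.2 − 3.654 − 1.392 = 1.154%.
Difference = 2.142 − (1.154) = 0.988 pp.

0.99 percentage points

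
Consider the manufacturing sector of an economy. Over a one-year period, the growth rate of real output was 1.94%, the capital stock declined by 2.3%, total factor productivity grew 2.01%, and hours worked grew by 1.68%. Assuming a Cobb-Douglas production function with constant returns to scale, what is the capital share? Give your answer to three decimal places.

gY = gA + α·gK + (1−α)·gL, so gY − gA − gL = α(gK − gL).
1.94 − 2.01 − 1.68 = α × (-2.3 − 1.68).
-1.75 = -3.98 α, so α = 0.4397.

α = 0.440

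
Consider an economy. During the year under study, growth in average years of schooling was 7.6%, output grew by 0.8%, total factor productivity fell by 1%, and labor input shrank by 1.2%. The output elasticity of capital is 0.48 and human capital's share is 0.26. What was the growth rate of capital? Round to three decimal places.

Capital grew 0.283%.

Labor's share = 1 − 0.48 − 0.26 = 0.26.
gY = gA + 0.26×7.6 + 0.26×(-1.2) + 0.48×g.
0.48×g = 0.8 + 1 − 1.664 = 0.136.
g = 0.136 / 0.48 = 0.28333%.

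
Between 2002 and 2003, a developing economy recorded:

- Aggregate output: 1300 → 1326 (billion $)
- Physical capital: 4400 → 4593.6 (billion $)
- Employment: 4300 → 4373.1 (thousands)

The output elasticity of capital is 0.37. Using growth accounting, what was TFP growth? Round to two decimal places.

-0.70%

Aggregate output growth = (1326 − 1300) / 1300 = 2%.
Physical capital growth = (4593.6 − 4400) / 4400 = 4.4%.
Employment growth = (4373.1 − 4300) / 4300 = 1.7%.
Labor's share = 1 − 0.37 = 0.63.
Physical capital: 0.37 × 4.4 = 1.628 pp.
Employment: 0.63 × 1.7 = 1.071 pp.
TFP growth = 2 − 2.699 = -0.699%.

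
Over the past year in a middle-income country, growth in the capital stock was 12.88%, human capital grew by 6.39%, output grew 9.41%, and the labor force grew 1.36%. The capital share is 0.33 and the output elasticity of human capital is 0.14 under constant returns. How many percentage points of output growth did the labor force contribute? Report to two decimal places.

Labor's share = 1 − 0.33 − 0.14 = 0.53.
Contribution = share × growth = 0.53 × 1.36 = 0.7208 pp.

0.72 percentage points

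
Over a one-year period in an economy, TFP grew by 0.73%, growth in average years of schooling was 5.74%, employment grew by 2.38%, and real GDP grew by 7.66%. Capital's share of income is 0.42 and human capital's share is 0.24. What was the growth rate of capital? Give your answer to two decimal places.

Labor's share = 1 − 0.42 − 0.24 = 0.34.
gY = gA + 0.24×5.74 + 0.34×2.38 + 0.42×g.
0.42×g = 7.66 − 0.73 − 2.1868 = 4.7432.
g = 4.7432 / 0.42 = 11.2933%.

Capital grew 11.29%.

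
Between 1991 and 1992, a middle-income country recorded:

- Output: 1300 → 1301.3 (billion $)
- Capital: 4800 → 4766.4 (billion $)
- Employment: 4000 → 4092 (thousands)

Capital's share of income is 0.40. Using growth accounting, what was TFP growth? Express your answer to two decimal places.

-1.00%

Output growth = (1301.3 − 1300) / 1300 = 0.1%.
Capital growth = (4766.4 − 4800) / 4800 = -0.7%.
Employment growth = (4092 − 4000) / 4000 = 2.3%.
Labor's share = 1 − 0.4 = 0.6.
Capital: 0.4 × (-0.7) = -0.28 pp.
Employment: 0.6 × 2.3 = 1.38 pp.
TFP growth = 0.1 − 1.1 = -1%.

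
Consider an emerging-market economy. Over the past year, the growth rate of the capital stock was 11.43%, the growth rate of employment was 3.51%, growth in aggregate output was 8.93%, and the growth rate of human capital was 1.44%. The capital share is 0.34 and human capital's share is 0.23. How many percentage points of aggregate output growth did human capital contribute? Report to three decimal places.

Contribution = share × growth = 0.23 × 1.44 = 0.3312 pp.

0.331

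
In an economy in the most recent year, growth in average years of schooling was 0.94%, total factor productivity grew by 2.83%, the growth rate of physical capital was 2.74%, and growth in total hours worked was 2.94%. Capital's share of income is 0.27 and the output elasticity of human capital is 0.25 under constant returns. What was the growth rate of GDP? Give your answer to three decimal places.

5.216%

Labor's share = 1 − 0.27 − 0.25 = 0.48.
Physical capital: 0.27 × 2.74 = 0.7398 pp.
Average years of schooling: 0.25 × 0.94 = 0.235 pp.
Total hours worked: 0.48 × 2.94 = 1.4112 pp.
Output growth = 2.83 + 2.386 = 5.216%.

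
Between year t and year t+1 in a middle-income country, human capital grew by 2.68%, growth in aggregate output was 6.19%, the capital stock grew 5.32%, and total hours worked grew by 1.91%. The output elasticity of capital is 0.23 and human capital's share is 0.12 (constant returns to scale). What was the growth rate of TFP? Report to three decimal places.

Labor's share = 1 − 0.23 − 0.12 = 0.65.
The capital stock: 0.23 × 5.32 = 1.2236 pp.
Human capital: 0.12 × 2.68 = 0.3216 pp.
Total hours worked: 0.65 × 1.91 = 1.2415 pp.
TFP growth = 6.19 − 2.7867 = 3.4033%.

3.403%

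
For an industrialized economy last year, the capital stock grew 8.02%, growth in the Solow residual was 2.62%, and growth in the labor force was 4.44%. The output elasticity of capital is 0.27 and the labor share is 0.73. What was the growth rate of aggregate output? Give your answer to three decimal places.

Aggregate output growth was 8.027%.

Labor's share = 1 − 0.27 = 0.73.
The capital stock: 0.27 × 8.02 = 2.1654 pp.
The labor force: 0.73 × 4.44 = 3.2412 pp.
Output growth = 2.62 + 5.4066 = 8.0266%.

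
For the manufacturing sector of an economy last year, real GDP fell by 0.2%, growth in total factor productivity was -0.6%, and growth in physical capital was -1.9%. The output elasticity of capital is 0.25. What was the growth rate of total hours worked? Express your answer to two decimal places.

Labor's share = 1 − 0.25 = 0.75.
gY = gA + 0.25×(-1.9) + 0.75×g.
0.75×g = -0.2 + 0.6 + 0.475 = 0.875.
g = 0.875 / 0.75 = 1.1667%.

Total hours worked growth was 1.17%.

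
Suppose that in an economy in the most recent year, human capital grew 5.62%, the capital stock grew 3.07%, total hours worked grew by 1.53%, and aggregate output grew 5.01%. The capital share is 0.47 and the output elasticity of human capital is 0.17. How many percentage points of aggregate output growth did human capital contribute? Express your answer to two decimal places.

Contribution = share × growth = 0.17 × 5.62 = 0.9554 pp.

0.96 percentage points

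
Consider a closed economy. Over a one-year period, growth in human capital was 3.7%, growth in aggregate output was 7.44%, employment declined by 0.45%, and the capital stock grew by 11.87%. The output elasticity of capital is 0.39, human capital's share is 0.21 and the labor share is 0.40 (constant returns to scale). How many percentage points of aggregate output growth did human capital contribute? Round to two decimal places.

0.78 percentage points

Contribution = share × growth = 0.21 × 3.7 = 0.777 pp.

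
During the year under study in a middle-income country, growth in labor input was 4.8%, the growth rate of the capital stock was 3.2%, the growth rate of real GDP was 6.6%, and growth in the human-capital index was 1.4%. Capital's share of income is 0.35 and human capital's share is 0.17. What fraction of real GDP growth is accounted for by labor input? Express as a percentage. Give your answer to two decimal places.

34.91%

Labor's share = 1 − 0.35 − 0.17 = 0.48.
Labor input contributed 0.48 × 4.8 = 2.304 pp.
Share of growth = 2.304 / 6.6 × 100 = 34.9091%.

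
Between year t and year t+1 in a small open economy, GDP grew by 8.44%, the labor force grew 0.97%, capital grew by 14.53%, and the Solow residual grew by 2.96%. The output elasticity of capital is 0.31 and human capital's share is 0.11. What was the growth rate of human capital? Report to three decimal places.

3.755%

Labor's share = 1 − 0.31 − 0.11 = 0.58.
gY = gA + 0.31×14.53 + 0.58×0.97 + 0.11×g.
0.11×g = 8.44 − 2.96 − 5.0669 = 0.4131.
g = 0.4131 / 0.11 = 3.75545%.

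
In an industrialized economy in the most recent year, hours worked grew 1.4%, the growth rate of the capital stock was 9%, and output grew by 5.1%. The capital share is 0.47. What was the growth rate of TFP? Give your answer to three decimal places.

TFP growth was 0.128%.

Labor's share = 1 − 0.47 = 0.53.
The capital stock: 0.47 × 9 = 4.23 pp.
Hours worked: 0.53 × 1.4 = 0.742 pp.
TFP growth = 5.1 − 4.972 = 0.128%.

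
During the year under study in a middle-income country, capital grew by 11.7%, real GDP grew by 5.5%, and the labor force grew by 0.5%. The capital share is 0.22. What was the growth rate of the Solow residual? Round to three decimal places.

Labor's share = 1 − 0.22 = 0.78.
Capital: 0.22 × 11.7 = 2.574 pp.
The labor force: 0.78 × 0.5 = 0.39 pp.
TFP growth = 5.5 − 2.964 = 2.536%.

2.536%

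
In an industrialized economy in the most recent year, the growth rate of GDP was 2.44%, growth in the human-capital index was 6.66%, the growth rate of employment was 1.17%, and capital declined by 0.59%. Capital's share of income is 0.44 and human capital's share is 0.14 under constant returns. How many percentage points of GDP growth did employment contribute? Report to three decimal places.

0.491 percentage points

Labor's share = 1 − 0.44 − 0.14 = 0.42.
Contribution = share × growth = 0.42 × 1.17 = 0.4914 pp.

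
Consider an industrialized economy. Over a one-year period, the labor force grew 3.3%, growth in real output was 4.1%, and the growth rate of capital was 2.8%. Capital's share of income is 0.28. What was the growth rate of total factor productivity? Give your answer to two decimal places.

Total factor productivity growth was 0.94%.

Labor's share = 1 − 0.28 = 0.72.
Capital: 0.28 × 2.8 = 0.784 pp.
The labor force: 0.72 × 3.3 = 2.376 pp.
TFP growth = 4.1 − 3.16 = 0.94%.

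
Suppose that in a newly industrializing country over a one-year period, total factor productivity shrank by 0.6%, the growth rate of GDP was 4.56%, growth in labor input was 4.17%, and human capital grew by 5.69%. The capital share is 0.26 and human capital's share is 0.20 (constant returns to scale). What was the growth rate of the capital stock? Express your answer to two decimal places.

Labor's share = 1 − 0.26 − 0.2 = 0.54.
gY = gA + 0.2×5.69 + 0.54×4.17 + 0.26×g.
0.26×g = 4.56 + 0.6 − 3.3898 = 1.7702.
g = 1.7702 / 0.26 = 6.8085%.

The capital stock grew 6.81%.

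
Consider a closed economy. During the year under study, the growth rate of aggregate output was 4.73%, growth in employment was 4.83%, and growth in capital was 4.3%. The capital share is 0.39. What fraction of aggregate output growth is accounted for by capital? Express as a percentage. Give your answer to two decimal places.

Capital contributed 0.39 × 4.3 = 1.677 pp.
Share of growth = 1.677 / 4.73 × 100 = 35.4545%.

Capital accounted for 35.45% of growth.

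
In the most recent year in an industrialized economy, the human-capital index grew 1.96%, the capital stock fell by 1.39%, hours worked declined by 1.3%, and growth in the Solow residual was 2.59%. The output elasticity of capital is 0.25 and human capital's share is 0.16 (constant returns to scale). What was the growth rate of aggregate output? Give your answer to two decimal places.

Labor's share = 1 − 0.25 − 0.16 = 0.59.
The capital stock: 0.25 × (-1.39) = -0.3475 pp.
The human-capital index: 0.16 × 1.96 = 0.3136 pp.
Hours worked: 0.59 × (-1.3) = -0.767 pp.
Output growth = 2.59 + (-0.8009) = 1.7891%.

1.79%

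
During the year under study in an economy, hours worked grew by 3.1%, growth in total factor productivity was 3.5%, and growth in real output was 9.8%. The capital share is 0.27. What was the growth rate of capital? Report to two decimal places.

Capital growth was 14.95%.

Labor's share = 1 − 0.27 = 0.73.
gY = gA + 0.73×3.1 + 0.27×g.
0.27×g = 9.8 − 3.5 − 2.263 = 4.037.
g = 4.037 / 0.27 = 14.9519%.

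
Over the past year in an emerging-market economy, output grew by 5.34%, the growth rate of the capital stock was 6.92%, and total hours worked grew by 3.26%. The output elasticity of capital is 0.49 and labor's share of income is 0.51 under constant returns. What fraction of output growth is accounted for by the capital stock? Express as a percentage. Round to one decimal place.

The capital stock contributed 0.49 × 6.92 = 3.3908 pp.
Share of growth = 3.3908 / 5.34 × 100 = 63.498%.

The capital stock accounted for 63.5% of growth.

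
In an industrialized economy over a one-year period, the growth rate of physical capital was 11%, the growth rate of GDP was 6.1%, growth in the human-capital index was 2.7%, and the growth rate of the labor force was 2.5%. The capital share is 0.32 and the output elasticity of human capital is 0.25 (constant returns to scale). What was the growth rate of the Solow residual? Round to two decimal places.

The Solow residual growth was 0.83%.

Labor's share = 1 − 0.32 − 0.25 = 0.43.
Physical capital: 0.32 × 11 = 3.52 pp.
The human-capital index: 0.25 × 2.7 = 0.675 pp.
The labor force: 0.43 × 2.5 = 1.075 pp.
TFP growth = 6.1 − 5.27 = 0.83%.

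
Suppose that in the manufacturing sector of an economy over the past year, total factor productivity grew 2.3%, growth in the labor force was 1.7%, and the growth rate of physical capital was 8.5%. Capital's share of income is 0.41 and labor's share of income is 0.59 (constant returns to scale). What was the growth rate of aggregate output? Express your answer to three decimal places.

Aggregate output growth was 6.788%.

Labor's share = 1 − 0.41 = 0.59.
Physical capital: 0.41 × 8.5 = 3.485 pp.
The labor force: 0.59 × 1.7 = 1.003 pp.
Output growth = 2.3 + 4.488 = 6.788%.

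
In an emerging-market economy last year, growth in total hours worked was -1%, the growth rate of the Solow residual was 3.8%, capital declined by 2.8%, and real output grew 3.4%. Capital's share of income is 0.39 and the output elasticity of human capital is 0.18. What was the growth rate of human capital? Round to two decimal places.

Labor's share = 1 − 0.39 − 0.18 = 0.43.
gY = gA + 0.39×(-2.8) + 0.43×(-1) + 0.18×g.
0.18×g = 3.4 − 3.8 + 1.522 = 1.122.
g = 1.122 / 0.18 = 6.2333%.

6.23%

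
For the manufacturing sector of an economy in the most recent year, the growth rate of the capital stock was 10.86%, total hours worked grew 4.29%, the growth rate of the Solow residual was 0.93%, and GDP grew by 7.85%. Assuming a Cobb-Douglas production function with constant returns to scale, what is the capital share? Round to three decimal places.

gY = gA + α·gK + (1−α)·gL, so gY − gA − gL = α(gK − gL).
7.85 − 0.93 − 4.29 = α × (10.86 − 4.29).
2.63 = 6.57 α, so α = 0.4003.

The capital share is 0.400.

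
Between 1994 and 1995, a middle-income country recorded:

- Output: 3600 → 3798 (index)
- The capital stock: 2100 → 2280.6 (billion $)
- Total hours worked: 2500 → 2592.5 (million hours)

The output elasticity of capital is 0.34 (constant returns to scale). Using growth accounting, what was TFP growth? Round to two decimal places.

0.13%

Output growth = (3798 − 3600) / 3600 = 5.5%.
The capital stock growth = (2280.6 − 2100) / 2100 = 8.6%.
Total hours worked growth = (2592.5 − 2500) / 2500 = 3.7%.
Labor's share = 1 − 0.34 = 0.66.
The capital stock: 0.34 × 8.6 = 2.924 pp.
Total hours worked: 0.66 × 3.7 = 2.442 pp.
TFP growth = 5.5 − 5.366 = 0.134%.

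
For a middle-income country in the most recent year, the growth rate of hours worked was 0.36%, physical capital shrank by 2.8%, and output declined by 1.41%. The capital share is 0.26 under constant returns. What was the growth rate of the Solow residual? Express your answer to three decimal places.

-0.948%

Labor's share = 1 − 0.26 = 0.74.
Physical capital: 0.26 × (-2.8) = -0.728 pp.
Hours worked: 0.74 × 0.36 = 0.2664 pp.
TFP growth = -1.41 + 0.4616 = -0.9484%.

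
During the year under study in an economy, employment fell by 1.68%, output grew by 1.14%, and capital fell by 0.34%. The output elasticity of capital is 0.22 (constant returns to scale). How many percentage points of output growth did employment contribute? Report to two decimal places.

Labor's share = 1 − 0.22 = 0.78.
Contribution = share × growth = 0.78 × (-1.68) = -1.3104 pp.

-1.31 percentage points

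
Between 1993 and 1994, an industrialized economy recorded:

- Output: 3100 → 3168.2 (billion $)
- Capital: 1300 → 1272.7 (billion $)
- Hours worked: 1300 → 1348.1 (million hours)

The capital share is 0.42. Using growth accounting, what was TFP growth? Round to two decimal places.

Output growth = (3168.2 − 3100) / 3100 = 2.2%.
Capital growth = (1272.7 − 1300) / 1300 = -2.1%.
Hours worked growth = (1348.1 − 1300) / 1300 = 3.7%.
Labor's share = 1 − 0.42 = 0.58.
Capital: 0.42 × (-2.1) = -0.882 pp.
Hours worked: 0.58 × 3.7 = 2.146 pp.
TFP growth = 2.2 − 1.264 = 0.936%.

TFP grew 0.94%.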